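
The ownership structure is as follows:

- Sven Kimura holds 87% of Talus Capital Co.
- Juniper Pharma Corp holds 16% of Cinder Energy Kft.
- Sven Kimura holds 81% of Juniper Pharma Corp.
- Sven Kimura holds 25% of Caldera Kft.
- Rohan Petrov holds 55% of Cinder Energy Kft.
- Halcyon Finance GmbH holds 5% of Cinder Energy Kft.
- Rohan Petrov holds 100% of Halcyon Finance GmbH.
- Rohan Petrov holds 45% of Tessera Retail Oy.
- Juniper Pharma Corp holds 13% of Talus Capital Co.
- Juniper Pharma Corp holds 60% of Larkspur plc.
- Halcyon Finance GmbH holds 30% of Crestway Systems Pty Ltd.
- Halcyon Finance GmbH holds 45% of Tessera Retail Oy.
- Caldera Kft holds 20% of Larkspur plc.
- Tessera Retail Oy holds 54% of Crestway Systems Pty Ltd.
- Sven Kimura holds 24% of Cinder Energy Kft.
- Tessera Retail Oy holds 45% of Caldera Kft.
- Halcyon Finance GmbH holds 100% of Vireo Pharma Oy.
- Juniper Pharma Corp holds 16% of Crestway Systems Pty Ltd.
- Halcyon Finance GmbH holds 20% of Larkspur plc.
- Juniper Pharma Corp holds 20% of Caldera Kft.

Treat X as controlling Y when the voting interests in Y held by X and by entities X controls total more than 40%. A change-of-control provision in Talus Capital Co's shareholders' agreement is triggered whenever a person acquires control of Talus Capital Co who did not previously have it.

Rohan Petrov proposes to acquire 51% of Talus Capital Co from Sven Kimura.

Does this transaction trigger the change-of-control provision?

Yes

The purchase adds only to Rohan's holdings (Sven's stake shrinks), so Rohan is the only person who could newly come to control Talus.
Rohan holds 100% of Halcyon, so Rohan controls Halcyon.
Rohan and Halcyon together hold 45% + 45% = 90% of Tessera, so Rohan controls Tessera.
Tessera holds 45% of Caldera, so Rohan controls Caldera.
Rohan and Halcyon together hold 55% + 5% = 60% of Cinder, so Rohan controls Cinder.
Halcyon and Tessera together hold 30% + 54% = 84% of Crestway, so Rohan controls Crestway.
Halcyon holds 100% of Vireo, so Rohan controls Vireo.
Neither Rohan nor any entity Rohan controls holds any voting interest in Talus.
So before the transaction, Rohan does not control Talus.
After the purchase, Rohan holds 51% of Talus directly, and Sven's stake falls to 36%.
Rohan holds 51% of Talus, so Rohan controls Talus.
Rohan did not control Talus before and does after, so the clause is triggered.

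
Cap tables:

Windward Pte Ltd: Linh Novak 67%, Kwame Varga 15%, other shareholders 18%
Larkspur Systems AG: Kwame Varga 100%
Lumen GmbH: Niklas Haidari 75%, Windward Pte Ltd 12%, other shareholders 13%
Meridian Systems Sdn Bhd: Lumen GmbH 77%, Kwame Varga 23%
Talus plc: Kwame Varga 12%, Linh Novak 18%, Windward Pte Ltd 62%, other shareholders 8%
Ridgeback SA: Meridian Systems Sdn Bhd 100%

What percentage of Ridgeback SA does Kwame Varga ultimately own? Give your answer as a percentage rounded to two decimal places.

Kwame reaches Ridgeback along 2 paths.
Via Windward → Lumen → Meridian: 15% × 12% × 77% × 100% = 1.386%.
Via Meridian: 23% × 100% = 23%.
Total: 1.386% + 23% = 24.386%.
Rounded: 24.39%.

24.39%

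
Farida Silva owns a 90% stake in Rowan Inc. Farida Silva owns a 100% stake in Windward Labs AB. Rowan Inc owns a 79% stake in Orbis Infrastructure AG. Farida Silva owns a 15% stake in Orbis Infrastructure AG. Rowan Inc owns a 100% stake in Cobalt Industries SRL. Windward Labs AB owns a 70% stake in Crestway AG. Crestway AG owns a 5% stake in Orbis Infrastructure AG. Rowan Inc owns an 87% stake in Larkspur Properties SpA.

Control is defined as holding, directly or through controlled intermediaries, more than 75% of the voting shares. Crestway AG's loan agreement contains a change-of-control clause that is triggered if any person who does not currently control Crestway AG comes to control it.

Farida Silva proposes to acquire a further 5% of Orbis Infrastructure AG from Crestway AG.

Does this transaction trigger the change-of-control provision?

The purchase adds only to Farida's holdings (Crestway's stake shrinks), so Farida is the only person who could newly come to control Crestway.
Farida holds 100% of Windward, so Farida controls Windward.
Farida holds 90% of Rowan, so Farida controls Rowan.
Rowan holds 87% of Larkspur, so Farida controls Larkspur.
Rowan holds 100% of Cobalt, so Farida controls Cobalt.
Farida and Rowan together hold 15% + 79% = 94% of Orbis, so Farida controls Orbis.
In Crestway, Farida's side holds only 70%, not > 75%.
So before the transaction, Farida does not control Crestway.
After the purchase, Farida's direct stake in Orbis rises to 15% + 5% = 20%, and Crestway's stake falls to 0%.
Farida and Rowan together hold 20% + 79% = 99% of Orbis, so Farida controls Orbis.
After the transaction, Farida's side holds 70% of Crestway, not > 75%, so Farida still does not control Crestway.
No new person acquires control, so the clause is not triggered.

No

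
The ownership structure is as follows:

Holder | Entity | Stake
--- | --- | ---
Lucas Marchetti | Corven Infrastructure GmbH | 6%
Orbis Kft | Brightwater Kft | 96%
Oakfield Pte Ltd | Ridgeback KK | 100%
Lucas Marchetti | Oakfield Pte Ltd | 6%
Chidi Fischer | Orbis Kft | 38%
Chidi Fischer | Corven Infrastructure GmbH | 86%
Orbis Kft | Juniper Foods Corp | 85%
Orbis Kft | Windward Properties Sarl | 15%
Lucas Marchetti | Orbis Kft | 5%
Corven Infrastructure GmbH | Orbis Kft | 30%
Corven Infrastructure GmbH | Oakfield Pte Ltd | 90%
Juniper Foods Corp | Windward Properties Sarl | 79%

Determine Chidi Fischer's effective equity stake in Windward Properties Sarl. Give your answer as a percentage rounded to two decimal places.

52.41%

Chidi reaches Windward along 4 paths.
Via Corven → Orbis → Juniper: 86% × 30% × 85% × 79% = 17.3247%.
Via Orbis → Juniper: 38% × 85% × 79% = 25.517%.
Via Corven → Orbis: 86% × 30% × 15% = 3.87%.
Via Orbis: 38% × 15% = 5.7%.
Total: 17.3247% + 25.517% + 3.87% + 5.7% = 52.4117%.
Rounded: 52.41%.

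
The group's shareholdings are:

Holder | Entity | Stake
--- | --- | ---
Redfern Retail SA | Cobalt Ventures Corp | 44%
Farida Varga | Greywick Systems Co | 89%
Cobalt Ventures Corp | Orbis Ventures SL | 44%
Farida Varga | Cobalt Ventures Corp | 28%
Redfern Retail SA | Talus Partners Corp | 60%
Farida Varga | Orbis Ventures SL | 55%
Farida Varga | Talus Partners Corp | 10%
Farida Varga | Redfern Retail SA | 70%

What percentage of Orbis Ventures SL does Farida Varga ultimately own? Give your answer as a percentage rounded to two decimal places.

80.87%

Farida reaches Orbis along 3 paths.
Via Cobalt: 28% × 44% = 12.32%.
Via Redfern → Cobalt: 70% × 44% × 44% = 13.552%.
Direct stake: 55% = 55%.
Total: 12.32% + 13.552% + 55% = 80.872%.
Rounded: 80.87%.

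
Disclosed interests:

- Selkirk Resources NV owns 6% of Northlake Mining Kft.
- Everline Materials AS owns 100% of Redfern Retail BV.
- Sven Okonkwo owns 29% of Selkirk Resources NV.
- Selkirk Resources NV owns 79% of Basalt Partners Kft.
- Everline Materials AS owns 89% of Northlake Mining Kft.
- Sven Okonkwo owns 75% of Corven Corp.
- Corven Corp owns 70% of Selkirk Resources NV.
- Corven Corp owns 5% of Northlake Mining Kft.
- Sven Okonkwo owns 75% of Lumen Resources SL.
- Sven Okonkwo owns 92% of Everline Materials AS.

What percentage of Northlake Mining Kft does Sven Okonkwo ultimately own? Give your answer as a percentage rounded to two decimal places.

90.52%

Sven reaches Northlake along 4 paths.
Via Corven: 75% × 5% = 3.75%.
Via Everline: 92% × 89% = 81.88%.
Via Corven → Selkirk: 75% × 70% × 6% = 3.15%.
Via Selkirk: 29% × 6% = 1.74%.
Total: 3.75% + 81.88% + 3.15% + 1.74% = 90.52%.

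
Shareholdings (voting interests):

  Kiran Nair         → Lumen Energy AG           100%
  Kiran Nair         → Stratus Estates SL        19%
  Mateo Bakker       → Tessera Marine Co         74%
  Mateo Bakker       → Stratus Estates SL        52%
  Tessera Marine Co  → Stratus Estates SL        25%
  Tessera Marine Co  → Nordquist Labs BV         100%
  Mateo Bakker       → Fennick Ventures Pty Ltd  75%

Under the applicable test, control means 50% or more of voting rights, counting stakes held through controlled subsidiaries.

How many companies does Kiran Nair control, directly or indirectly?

1

Kiran holds 100% of Lumen, so Kiran controls Lumen.
No other company's threshold is met.
Kiran controls 1 company.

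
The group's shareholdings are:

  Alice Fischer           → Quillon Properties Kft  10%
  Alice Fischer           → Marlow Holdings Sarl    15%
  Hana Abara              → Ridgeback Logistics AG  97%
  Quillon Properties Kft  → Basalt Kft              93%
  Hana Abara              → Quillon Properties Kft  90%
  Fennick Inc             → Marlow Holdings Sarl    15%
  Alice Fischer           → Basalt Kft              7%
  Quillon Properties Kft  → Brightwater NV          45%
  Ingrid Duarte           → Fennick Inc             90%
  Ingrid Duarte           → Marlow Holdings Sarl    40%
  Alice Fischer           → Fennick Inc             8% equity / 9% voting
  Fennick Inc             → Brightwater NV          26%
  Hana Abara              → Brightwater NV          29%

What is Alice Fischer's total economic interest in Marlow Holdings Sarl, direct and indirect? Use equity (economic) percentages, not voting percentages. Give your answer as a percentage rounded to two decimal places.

16.20%

Alice reaches Marlow along 2 paths.
Direct stake: 15% = 15%.
Via Fennick: 8% × 15% = 1.2%.
Total: 15% + 1.2% = 16.2%.
Rounded: 16.20%.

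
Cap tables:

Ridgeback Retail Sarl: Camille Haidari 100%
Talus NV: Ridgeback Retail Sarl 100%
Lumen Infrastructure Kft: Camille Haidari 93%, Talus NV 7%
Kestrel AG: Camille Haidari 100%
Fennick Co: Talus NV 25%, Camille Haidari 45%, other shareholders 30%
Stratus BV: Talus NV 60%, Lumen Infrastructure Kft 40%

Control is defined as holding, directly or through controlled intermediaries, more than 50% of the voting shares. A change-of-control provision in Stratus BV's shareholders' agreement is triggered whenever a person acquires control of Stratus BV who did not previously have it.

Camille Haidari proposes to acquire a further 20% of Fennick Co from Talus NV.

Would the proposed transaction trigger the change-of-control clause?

The purchase adds only to Camille's holdings (Talus's stake shrinks), so Camille is the only person who could newly come to control Stratus.
Camille holds 100% of Ridgeback, so Camille controls Ridgeback.
Ridgeback holds 100% of Talus, so Camille controls Talus.
Camille and Talus together hold 93% + 7% = 100% of Lumen, so Camille controls Lumen.
Talus and Lumen together hold 60% + 40% = 100% of Stratus, so Camille controls Stratus.
So Camille already controls Stratus before the transaction.
After the purchase, Camille's direct stake in Fennick rises to 45% + 20% = 65%, and Talus's stake falls to 5%.
Camille controlled Stratus already, so this is not a new person acquiring control; every other person's position is unchanged or reduced.
No new person acquires control, so the clause is not triggered.

No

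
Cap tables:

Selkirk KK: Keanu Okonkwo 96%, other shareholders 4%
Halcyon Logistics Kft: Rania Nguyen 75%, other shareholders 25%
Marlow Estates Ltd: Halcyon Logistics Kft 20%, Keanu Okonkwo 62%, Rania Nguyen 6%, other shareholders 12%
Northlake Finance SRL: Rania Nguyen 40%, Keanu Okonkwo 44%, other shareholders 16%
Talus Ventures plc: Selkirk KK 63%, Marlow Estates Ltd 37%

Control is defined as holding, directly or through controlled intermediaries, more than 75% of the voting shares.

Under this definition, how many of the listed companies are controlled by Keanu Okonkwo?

Keanu holds 96% of Selkirk, so Keanu controls Selkirk.
No other company's threshold is met.
Keanu controls 1 company.

1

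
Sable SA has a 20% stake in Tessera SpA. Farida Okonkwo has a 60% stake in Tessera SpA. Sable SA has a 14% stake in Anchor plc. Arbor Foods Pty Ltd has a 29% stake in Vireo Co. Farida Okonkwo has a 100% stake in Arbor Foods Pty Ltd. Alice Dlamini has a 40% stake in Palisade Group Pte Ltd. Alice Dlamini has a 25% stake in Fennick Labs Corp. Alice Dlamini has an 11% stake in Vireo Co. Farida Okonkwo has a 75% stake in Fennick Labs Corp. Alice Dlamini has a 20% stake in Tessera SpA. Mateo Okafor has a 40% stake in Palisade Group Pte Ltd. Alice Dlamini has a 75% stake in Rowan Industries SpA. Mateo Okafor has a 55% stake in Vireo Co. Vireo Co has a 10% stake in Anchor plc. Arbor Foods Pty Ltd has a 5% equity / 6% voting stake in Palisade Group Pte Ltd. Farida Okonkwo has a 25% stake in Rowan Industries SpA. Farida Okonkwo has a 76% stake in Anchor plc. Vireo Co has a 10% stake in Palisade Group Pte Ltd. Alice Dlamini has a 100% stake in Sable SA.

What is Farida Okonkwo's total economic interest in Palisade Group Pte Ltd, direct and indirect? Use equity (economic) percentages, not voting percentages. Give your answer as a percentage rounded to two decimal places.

Farida reaches Palisade along 2 paths.
Via Arbor → Vireo: 100% × 29% × 10% = 2.9%.
Via Arbor: 100% × 5% = 5%.
Total: 2.9% + 5% = 7.9%.
Rounded: 7.90%.

7.90%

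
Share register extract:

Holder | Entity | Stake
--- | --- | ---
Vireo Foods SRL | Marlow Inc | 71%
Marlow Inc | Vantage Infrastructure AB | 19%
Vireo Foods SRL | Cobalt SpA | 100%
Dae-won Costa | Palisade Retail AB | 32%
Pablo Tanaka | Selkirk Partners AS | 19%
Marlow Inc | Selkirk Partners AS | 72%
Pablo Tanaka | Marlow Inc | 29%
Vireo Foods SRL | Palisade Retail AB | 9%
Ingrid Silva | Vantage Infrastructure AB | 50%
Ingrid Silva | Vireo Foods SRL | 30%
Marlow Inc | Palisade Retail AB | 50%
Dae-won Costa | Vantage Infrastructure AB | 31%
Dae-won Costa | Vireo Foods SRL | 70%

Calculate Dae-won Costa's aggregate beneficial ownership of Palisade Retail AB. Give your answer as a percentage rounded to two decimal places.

Dae-won reaches Palisade along 3 paths.
Via Vireo → Marlow: 70% × 71% × 50% = 24.85%.
Direct stake: 32% = 32%.
Via Vireo: 70% × 9% = 6.3%.
Total: 24.85% + 32% + 6.3% = 63.15%.

63.15%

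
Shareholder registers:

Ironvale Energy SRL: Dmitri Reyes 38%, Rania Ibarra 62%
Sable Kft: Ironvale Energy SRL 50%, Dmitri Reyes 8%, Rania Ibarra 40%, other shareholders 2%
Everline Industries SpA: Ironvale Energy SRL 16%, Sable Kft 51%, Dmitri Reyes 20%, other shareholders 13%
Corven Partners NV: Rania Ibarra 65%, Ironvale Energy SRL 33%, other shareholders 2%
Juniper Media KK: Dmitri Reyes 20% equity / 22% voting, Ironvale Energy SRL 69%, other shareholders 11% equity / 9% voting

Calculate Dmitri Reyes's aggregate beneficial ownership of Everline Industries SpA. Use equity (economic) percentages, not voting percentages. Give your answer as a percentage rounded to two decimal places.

39.85%

Dmitri reaches Everline along 4 paths.
Via Ironvale: 38% × 16% = 6.08%.
Via Ironvale → Sable: 38% × 50% × 51% = 9.69%.
Via Sable: 8% × 51% = 4.08%.
Direct stake: 20% = 20%.
Total: 6.08% + 9.69% + 4.08% + 20% = 39.85%.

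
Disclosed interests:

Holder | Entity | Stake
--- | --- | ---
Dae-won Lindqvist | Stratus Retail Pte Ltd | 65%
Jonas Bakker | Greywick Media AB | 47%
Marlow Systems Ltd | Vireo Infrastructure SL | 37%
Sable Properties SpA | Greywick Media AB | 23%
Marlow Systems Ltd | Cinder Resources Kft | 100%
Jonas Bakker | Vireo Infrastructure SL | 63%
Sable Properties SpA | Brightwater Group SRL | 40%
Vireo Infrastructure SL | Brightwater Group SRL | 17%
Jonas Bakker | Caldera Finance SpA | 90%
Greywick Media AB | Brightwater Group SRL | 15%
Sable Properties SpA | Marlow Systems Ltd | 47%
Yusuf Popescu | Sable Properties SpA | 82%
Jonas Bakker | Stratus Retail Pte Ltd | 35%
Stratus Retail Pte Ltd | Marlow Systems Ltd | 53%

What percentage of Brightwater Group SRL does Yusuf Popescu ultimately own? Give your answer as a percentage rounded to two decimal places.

38.05%

Yusuf reaches Brightwater along 3 paths.
Via Sable → Greywick: 82% × 23% × 15% = 2.829%.
Via Sable → Marlow → Vireo: 82% × 47% × 37% × 17% = 2.424166%.
Via Sable: 82% × 40% = 32.8%.
Total: 2.829% + 2.424166% + 32.8% = 38.053166%.
Rounded: 38.05%.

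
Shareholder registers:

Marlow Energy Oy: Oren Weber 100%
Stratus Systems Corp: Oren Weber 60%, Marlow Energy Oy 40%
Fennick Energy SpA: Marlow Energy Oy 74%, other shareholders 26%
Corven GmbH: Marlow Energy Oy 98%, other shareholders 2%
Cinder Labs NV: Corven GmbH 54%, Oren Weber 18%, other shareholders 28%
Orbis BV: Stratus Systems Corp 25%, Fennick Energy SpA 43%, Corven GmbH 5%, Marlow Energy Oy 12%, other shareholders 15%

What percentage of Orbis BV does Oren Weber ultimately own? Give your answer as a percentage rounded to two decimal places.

73.72%

Oren reaches Orbis along 5 paths.
Via Stratus: 60% × 25% = 15%.
Via Marlow → Stratus: 100% × 40% × 25% = 10%.
Via Marlow → Fennick: 100% × 74% × 43% = 31.82%.
Via Marlow → Corven: 100% × 98% × 5% = 4.9%.
Via Marlow: 100% × 12% = 12%.
Total: 15% + 10% + 31.82% + 4.9% + 12% = 73.72%.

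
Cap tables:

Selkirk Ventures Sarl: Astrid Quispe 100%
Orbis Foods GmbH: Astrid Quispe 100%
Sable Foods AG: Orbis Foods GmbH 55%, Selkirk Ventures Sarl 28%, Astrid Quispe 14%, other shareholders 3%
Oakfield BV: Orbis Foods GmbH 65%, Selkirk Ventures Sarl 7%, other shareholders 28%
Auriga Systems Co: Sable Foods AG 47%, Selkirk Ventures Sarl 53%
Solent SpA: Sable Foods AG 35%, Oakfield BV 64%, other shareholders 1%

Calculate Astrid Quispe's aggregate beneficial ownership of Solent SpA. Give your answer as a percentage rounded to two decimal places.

80.03%

Astrid reaches Solent along 5 paths.
Via Orbis → Sable: 100% × 55% × 35% = 19.25%.
Via Selkirk → Sable: 100% × 28% × 35% = 9.8%.
Via Sable: 14% × 35% = 4.9%.
Via Orbis → Oakfield: 100% × 65% × 64% = 41.6%.
Via Selkirk → Oakfield: 100% × 7% × 64% = 4.48%.
Total: 19.25% + 9.8% + 4.9% + 41.6% + 4.48% = 80.03%.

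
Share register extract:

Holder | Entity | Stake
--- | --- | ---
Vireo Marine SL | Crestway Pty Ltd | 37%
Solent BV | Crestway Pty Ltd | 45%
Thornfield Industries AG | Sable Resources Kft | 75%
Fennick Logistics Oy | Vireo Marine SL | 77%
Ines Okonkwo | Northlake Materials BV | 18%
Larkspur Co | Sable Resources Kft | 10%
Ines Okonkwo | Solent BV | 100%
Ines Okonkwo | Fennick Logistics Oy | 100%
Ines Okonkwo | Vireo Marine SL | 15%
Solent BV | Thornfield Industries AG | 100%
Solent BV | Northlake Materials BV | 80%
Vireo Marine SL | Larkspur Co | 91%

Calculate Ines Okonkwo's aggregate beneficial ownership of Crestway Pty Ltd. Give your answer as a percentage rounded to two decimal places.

79.04%

Ines reaches Crestway along 3 paths.
Via Solent: 100% × 45% = 45%.
Via Fennick → Vireo: 100% × 77% × 37% = 28.49%.
Via Vireo: 15% × 37% = 5.55%.
Total: 45% + 28.49% + 5.55% = 79.04%.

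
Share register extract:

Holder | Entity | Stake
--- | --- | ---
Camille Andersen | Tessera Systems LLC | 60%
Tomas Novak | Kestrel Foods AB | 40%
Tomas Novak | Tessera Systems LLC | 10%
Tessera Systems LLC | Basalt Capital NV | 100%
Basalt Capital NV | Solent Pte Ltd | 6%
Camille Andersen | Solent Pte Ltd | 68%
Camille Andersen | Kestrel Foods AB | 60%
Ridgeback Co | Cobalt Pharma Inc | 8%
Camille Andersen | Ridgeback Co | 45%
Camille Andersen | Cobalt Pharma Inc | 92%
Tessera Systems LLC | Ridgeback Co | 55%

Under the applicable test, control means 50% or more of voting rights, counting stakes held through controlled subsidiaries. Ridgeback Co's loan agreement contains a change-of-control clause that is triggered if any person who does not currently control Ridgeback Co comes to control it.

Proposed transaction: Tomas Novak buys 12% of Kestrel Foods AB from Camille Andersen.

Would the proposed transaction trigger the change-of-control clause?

No

The purchase adds only to Tomas's holdings (Camille's stake shrinks), so Tomas is the only person who could newly come to control Ridgeback.
Tomas's largest direct stake is 40% in Kestrel, which does not meet the threshold, so Tomas controls no company.
Neither Tomas nor any entity Tomas controls holds any voting interest in Ridgeback.
So before the transaction, Tomas does not control Ridgeback.
After the purchase, Tomas's direct stake in Kestrel rises to 40% + 12% = 52%, and Camille's stake falls to 48%.
Tomas holds 52% of Kestrel, so Tomas controls Kestrel.
After the transaction, neither Tomas nor any entity Tomas controls holds a voting interest in Ridgeback, so Tomas still does not control it.
No new person acquires control, so the clause is not triggered.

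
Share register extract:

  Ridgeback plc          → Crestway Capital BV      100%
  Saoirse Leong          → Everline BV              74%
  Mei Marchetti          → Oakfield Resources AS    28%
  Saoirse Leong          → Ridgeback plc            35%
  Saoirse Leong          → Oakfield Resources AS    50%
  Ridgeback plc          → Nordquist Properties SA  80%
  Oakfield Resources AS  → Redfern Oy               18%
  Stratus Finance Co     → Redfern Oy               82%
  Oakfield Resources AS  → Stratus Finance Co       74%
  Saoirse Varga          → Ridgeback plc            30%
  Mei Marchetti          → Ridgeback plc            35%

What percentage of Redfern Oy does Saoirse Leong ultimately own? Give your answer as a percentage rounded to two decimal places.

39.34%

Saoirse Leong reaches Redfern along 2 paths.
Via Oakfield: 50% × 18% = 9%.
Via Oakfield → Stratus: 50% × 74% × 82% = 30.34%.
Total: 9% + 30.34% = 39.34%.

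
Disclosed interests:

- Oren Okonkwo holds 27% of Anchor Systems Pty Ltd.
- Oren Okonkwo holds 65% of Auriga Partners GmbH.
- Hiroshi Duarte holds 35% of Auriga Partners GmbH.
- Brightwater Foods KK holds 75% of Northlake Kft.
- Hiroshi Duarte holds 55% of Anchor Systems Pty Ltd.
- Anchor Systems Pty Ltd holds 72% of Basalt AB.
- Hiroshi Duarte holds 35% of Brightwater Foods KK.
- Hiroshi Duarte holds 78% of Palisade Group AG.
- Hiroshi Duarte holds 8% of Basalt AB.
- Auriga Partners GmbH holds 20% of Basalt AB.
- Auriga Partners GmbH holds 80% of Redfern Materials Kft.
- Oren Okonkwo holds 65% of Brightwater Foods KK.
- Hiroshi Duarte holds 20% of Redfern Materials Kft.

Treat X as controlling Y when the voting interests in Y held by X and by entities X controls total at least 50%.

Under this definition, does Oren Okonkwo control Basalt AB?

Oren holds 65% of Auriga, so Oren controls Auriga.
Oren holds 65% of Brightwater, so Oren controls Brightwater.
Brightwater holds 75% of Northlake, so Oren controls Northlake.
Auriga holds 80% of Redfern, so Oren controls Redfern.
In Basalt, Oren's side holds only 20%, not ≥ 50%.
So Oren does not control Basalt.

No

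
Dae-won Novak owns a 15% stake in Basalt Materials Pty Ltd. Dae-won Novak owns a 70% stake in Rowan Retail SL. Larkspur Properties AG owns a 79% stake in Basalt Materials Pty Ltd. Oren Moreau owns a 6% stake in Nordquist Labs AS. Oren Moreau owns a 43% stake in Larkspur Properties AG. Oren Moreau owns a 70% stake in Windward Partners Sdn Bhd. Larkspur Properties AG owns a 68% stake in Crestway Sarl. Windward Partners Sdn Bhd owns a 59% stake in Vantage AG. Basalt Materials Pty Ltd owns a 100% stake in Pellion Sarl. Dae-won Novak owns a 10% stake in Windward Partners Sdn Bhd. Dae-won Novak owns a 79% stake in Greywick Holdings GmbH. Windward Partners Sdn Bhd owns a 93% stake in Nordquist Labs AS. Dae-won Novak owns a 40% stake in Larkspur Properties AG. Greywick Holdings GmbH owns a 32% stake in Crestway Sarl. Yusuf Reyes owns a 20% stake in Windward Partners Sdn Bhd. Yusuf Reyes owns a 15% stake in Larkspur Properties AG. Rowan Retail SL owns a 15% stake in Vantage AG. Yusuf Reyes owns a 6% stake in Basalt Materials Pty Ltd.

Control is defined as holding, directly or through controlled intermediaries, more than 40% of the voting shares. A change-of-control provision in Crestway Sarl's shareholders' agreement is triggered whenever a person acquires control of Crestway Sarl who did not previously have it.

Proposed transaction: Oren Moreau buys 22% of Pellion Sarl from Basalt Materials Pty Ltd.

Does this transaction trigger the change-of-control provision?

No

The purchase adds only to Oren's holdings (Basalt's stake shrinks), so Oren is the only person who could newly come to control Crestway.
Oren holds 43% of Larkspur, so Oren controls Larkspur.
Larkspur holds 68% of Crestway, so Oren controls Crestway.
So Oren already controls Crestway before the transaction.
After the purchase, Oren holds 22% of Pellion directly, and Basalt's stake falls to 78%.
Oren controlled Crestway already, so this is not a new person acquiring control; every other person's position is unchanged or reduced.
No new person acquires control, so the clause is not triggered.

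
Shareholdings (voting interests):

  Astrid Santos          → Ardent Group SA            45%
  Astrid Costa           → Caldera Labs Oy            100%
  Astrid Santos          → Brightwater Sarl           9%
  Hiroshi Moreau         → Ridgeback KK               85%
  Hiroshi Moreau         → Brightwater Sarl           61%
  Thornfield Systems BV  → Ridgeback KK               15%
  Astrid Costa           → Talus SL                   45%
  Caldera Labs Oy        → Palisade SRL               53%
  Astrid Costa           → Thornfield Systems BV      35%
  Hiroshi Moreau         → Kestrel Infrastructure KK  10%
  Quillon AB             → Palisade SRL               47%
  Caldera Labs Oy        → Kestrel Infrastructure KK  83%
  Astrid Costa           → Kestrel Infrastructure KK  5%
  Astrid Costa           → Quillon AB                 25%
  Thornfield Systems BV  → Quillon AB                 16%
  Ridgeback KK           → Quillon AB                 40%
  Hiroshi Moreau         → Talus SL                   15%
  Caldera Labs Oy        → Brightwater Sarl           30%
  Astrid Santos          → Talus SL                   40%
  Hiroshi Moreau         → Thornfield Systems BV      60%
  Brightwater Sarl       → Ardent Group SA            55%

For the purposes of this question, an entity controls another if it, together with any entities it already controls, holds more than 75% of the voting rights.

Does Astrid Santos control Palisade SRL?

Astrid Santos's largest direct stake is 45% in Ardent, which does not meet the threshold, so Astrid Santos controls no company.
Neither Astrid Santos nor any entity Astrid Santos controls holds any voting interest in Palisade.
So Astrid Santos does not control Palisade.

No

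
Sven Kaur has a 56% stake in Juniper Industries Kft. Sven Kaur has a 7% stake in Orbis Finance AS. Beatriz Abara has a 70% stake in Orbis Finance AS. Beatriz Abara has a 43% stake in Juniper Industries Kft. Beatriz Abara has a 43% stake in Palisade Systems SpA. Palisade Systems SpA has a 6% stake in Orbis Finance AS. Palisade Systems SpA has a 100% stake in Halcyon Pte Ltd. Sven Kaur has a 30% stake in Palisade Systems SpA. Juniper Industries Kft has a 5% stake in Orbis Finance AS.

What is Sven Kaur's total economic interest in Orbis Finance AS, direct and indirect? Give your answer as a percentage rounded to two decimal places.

Sven reaches Orbis along 3 paths.
Direct stake: 7% = 7%.
Via Palisade: 30% × 6% = 1.8%.
Via Juniper: 56% × 5% = 2.8%.
Total: 7% + 1.8% + 2.8% = 11.6%.
Rounded: 11.60%.

11.60%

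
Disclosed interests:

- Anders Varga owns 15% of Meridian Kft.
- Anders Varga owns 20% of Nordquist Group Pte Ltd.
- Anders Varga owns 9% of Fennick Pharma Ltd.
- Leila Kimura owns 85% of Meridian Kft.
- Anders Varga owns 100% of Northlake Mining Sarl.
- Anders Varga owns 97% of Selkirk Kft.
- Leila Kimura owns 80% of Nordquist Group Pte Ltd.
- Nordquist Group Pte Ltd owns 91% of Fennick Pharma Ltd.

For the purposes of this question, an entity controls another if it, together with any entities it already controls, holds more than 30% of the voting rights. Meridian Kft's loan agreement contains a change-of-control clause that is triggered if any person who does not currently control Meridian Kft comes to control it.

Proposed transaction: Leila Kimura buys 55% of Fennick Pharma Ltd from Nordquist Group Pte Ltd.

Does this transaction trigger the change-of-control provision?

No

The purchase adds only to Leila's holdings (Nordquist's stake shrinks), so Leila is the only person who could newly come to control Meridian.
Leila holds 85% of Meridian, so Leila controls Meridian.
So Leila already controls Meridian before the transaction.
After the purchase, Leila holds 55% of Fennick directly, and Nordquist's stake falls to 36%.
Leila controlled Meridian already, so this is not a new person acquiring control; every other person's position is unchanged or reduced.
No new person acquires control, so the clause is not triggered.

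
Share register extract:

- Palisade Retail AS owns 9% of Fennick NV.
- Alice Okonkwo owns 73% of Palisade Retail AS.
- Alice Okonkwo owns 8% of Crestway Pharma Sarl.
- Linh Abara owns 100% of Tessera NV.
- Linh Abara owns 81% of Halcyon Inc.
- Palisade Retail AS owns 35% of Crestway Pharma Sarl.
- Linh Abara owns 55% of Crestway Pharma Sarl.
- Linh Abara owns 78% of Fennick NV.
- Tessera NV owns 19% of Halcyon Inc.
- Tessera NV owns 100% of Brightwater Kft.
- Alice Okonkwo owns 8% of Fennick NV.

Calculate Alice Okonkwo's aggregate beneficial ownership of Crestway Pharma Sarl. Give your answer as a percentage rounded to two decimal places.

33.55%

Alice reaches Crestway along 2 paths.
Direct stake: 8% = 8%.
Via Palisade: 73% × 35% = 25.55%.
Total: 8% + 25.55% = 33.55%.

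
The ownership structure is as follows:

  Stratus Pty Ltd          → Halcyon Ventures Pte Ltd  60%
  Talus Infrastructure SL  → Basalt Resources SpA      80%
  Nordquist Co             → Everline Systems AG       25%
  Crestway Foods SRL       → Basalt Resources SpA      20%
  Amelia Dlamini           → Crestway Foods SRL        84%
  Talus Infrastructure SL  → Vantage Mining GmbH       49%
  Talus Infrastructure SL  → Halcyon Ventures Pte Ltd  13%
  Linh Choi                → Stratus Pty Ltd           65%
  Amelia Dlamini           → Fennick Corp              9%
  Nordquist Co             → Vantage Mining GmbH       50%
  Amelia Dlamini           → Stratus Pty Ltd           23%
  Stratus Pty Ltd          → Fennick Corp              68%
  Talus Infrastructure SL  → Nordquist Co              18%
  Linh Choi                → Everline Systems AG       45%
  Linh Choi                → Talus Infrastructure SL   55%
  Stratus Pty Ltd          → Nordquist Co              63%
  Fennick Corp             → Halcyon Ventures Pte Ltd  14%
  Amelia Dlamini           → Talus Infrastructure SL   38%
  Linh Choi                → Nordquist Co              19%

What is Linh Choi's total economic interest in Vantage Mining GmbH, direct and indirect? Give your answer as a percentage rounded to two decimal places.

Linh reaches Vantage along 4 paths.
Via Stratus → Nordquist: 65% × 63% × 50% = 20.475%.
Via Talus → Nordquist: 55% × 18% × 50% = 4.95%.
Via Nordquist: 19% × 50% = 9.5%.
Via Talus: 55% × 49% = 26.95%.
Total: 20.475% + 4.95% + 9.5% + 26.95% = 61.875%.
Rounded: 61.88%.

61.88%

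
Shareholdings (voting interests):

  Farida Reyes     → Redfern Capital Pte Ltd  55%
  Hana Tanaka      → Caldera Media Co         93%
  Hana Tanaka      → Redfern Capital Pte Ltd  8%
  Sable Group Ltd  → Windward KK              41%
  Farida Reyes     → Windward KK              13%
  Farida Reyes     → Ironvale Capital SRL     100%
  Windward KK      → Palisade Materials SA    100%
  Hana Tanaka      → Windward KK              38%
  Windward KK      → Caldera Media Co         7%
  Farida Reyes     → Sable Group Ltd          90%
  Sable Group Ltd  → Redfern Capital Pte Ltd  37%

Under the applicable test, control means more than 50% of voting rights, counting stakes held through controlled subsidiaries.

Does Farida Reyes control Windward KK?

Yes

Farida holds 90% of Sable, so Farida controls Sable.
Sable and Farida together hold 41% + 13% = 54% of Windward, so Farida controls Windward.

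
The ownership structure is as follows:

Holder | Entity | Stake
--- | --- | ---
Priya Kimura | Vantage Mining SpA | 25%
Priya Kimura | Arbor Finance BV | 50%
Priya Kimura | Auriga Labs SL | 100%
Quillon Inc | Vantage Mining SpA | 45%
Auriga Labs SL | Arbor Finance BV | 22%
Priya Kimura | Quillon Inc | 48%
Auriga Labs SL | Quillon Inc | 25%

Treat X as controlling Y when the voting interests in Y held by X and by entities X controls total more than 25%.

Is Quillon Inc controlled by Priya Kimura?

Priya holds 100% of Auriga, so Priya controls Auriga.
Priya and Auriga together hold 48% + 25% = 73% of Quillon, so Priya controls Quillon.

Yes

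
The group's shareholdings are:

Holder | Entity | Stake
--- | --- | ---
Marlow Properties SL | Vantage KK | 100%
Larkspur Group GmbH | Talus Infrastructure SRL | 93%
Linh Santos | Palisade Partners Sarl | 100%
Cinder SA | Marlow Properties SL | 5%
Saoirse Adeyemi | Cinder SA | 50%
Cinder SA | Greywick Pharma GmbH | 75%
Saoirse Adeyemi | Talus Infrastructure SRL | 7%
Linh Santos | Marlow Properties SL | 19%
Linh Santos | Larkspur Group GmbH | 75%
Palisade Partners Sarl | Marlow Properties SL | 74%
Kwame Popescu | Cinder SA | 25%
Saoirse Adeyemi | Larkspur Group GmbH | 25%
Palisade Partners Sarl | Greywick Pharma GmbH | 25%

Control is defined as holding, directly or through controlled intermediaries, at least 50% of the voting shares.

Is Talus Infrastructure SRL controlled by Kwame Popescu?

No

Kwame's largest direct stake is 25% in Cinder, which does not meet the threshold, so Kwame controls no company.
Neither Kwame nor any entity Kwame controls holds any voting interest in Talus.
So Kwame does not control Talus.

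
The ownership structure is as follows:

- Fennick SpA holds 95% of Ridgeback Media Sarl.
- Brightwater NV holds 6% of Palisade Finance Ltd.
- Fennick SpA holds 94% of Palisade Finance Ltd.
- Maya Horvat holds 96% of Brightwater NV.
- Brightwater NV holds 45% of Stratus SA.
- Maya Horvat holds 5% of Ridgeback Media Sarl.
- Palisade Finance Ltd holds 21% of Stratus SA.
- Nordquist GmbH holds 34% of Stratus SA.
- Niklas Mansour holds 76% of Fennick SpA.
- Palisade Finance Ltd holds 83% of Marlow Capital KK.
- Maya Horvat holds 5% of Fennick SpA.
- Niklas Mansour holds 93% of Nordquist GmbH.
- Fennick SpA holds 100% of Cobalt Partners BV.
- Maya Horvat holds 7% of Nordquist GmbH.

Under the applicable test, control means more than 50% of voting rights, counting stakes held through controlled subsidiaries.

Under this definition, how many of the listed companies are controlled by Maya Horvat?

Maya holds 96% of Brightwater, so Maya controls Brightwater.
No other company's threshold is met.
Maya controls 1 company.

1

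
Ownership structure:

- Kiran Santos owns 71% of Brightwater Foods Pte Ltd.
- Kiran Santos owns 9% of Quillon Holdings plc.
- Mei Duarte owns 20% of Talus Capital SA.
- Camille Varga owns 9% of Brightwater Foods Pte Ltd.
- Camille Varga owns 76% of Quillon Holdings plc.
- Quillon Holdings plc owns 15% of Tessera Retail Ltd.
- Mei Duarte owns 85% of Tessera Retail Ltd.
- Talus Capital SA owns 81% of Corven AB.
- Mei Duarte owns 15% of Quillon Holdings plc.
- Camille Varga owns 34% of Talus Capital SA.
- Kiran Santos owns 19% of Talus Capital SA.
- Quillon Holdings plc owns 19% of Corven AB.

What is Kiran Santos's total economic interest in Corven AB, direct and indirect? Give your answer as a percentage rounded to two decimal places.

17.10%

Kiran reaches Corven along 2 paths.
Via Quillon: 9% × 19% = 1.71%.
Via Talus: 19% × 81% = 15.39%.
Total: 1.71% + 15.39% = 17.1%.
Rounded: 17.10%.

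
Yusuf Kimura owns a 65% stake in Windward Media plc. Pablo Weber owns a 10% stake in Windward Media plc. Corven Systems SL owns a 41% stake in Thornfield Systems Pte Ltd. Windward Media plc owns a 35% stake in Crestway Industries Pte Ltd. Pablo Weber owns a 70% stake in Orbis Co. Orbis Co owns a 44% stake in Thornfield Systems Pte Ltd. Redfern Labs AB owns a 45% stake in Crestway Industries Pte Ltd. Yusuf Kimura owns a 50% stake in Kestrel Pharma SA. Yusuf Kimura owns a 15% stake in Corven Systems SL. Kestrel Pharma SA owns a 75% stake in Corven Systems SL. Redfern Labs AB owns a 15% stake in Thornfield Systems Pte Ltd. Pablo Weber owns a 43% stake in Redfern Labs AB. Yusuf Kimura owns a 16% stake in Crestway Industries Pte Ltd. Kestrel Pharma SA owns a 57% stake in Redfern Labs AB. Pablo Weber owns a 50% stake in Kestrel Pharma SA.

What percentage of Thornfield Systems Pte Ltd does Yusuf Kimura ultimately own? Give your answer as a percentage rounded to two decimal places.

Yusuf reaches Thornfield along 3 paths.
Via Kestrel → Redfern: 50% × 57% × 15% = 4.275%.
Via Kestrel → Corven: 50% × 75% × 41% = 15.375%.
Via Corven: 15% × 41% = 6.15%.
Total: 4.275% + 15.375% + 6.15% = 25.8%.
Rounded: 25.80%.

25.80%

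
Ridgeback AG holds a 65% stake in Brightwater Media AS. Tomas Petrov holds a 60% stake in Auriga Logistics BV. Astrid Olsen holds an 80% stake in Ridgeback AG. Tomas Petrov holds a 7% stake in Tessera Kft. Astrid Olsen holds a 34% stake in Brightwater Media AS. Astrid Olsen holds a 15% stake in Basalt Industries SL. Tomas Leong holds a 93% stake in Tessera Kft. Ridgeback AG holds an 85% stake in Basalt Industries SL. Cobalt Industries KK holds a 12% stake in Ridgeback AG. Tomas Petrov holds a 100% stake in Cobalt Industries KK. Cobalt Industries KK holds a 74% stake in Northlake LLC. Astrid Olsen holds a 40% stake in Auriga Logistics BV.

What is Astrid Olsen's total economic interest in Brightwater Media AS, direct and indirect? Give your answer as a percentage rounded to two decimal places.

Astrid reaches Brightwater along 2 paths.
Direct stake: 34% = 34%.
Via Ridgeback: 80% × 65% = 52%.
Total: 34% + 52% = 86%.
Rounded: 86.00%.

86.00%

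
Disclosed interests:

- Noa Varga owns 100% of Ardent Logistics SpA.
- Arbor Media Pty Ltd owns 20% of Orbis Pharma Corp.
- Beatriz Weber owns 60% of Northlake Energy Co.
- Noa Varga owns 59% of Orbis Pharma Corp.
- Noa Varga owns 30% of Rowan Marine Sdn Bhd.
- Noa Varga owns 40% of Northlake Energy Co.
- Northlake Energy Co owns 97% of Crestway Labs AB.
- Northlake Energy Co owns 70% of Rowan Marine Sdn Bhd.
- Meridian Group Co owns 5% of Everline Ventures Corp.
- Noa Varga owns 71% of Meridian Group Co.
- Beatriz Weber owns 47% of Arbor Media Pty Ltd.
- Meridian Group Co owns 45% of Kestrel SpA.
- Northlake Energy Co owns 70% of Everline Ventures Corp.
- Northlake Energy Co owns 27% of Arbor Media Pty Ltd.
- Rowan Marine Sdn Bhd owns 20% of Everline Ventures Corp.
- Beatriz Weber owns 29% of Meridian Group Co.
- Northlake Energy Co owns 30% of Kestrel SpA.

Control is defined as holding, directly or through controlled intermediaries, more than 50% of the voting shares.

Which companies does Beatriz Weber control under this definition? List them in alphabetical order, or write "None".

Beatriz holds 60% of Northlake, so Beatriz controls Northlake.
Beatriz and Northlake together hold 47% + 27% = 74% of Arbor, so Beatriz controls Arbor.
Northlake holds 70% of Rowan, so Beatriz controls Rowan.
Northlake and Rowan together hold 70% + 20% = 90% of Everline, so Beatriz controls Everline.
Northlake holds 97% of Crestway, so Beatriz controls Crestway.
No other company's threshold is met.

Arbor Media Pty Ltd, Crestway Labs AB, Everline Ventures Corp, Northlake Energy Co, Rowan Marine Sdn Bhd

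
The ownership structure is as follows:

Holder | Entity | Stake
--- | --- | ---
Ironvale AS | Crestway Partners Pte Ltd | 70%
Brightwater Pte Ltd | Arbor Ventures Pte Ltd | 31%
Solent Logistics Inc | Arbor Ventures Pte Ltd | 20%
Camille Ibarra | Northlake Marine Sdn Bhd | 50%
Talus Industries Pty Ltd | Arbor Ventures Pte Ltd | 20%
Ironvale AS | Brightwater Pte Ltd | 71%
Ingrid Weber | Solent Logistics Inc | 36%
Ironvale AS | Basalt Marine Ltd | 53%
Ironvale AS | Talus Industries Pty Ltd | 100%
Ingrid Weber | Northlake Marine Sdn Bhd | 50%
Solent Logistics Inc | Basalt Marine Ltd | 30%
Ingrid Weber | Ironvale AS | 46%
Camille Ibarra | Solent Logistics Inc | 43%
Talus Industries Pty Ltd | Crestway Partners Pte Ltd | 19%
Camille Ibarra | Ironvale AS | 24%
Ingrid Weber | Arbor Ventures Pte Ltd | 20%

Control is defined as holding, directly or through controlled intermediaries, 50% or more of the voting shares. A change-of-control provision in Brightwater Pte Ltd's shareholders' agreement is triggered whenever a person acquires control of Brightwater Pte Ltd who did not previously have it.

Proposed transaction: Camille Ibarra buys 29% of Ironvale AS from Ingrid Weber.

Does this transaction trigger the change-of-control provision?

The purchase adds only to Camille's holdings (Ingrid's stake shrinks), so Camille is the only person who could newly come to control Brightwater.
Camille holds 50% of Northlake, so Camille controls Northlake.
Neither Camille nor any entity Camille controls holds any voting interest in Brightwater.
So before the transaction, Camille does not control Brightwater.
After the purchase, Camille's direct stake in Ironvale rises to 24% + 29% = 53%, and Ingrid's stake falls to 17%.
Camille holds 53% of Ironvale, so Camille controls Ironvale.
Ironvale holds 71% of Brightwater, so Camille controls Brightwater.
Camille did not control Brightwater before and does after, so the clause is triggered.

Yes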